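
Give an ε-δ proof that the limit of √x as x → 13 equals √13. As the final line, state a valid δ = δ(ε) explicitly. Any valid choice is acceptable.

δ = min(13, √13·ε)

Let ε > 0. We want δ > 0 such that 0 < |x − 13| < δ implies |√x − √13| < ε.
Multiplying by the conjugate, |√x − √13| = |x − 13|/(√x + √13).
Restrict δ ≤ 13 so that |x − 13| < 13 forces x > 0, and then √x + √13 > √13.
Hence |√x − √13| < |x − 13|/√13, which is < ε once |x − 13| < √13·ε.
Take δ = min(13, √13·ε). If 0 < |x − 13| < δ then x > 0 and |√x − √13| < |x − 13|/√13 < ε.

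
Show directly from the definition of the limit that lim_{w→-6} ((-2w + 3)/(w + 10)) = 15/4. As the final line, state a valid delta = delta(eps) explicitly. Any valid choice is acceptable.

delta = min(2, (8/23)eps)

Let eps > 0. We want delta > 0 with 0 < |w + 6| < delta ⇒ |(-2w + 3)/(w + 10) − (15/4)| < eps.
Combining over a common denominator, (-2w + 3)/(w + 10) − (15/4) = [(-2w + 3)·4 − 15·(w + 10)] / [4·(w + 10)] = -23(w + 6) / (4(w + 10)).
So |(-2w + 3)/(w + 10) − (15/4)| = 23|w + 6| / (4·|w + 10|).
Restrict delta ≤ 2. Then |w + 6| < 2 gives |w + 10| = |(w + 6) + 4| ≥ 4 − 2 = 2.
Hence |(-2w + 3)/(w + 10) − (15/4)| < 23|w + 6|/(4·2) = (23/8)|w + 6|, which is < eps once |w + 6| < (8/23)eps.
Take delta = min(2, (8/23)eps). Then 0 < |w + 6| < delta forces both bounds, so |(-2w + 3)/(w + 10) − (15/4)| < eps.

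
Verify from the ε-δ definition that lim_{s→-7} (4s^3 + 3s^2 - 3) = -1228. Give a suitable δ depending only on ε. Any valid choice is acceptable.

Suppose ε > 0. We want δ > 0 such that 0 < |s + 7| < δ implies |(4s^3 + 3s^2 - 3) + 1228| < ε.
(4s^3 + 3s^2 - 3) + 1228 = 4s^3 + 3s^2 + 1225 = (s + 7)(4s^2 - 25s + 175).
So |(4s^3 + 3s^2 - 3) + 1228| = |s + 7|·|4s^2 - 25s + 175|.
Assume first that |s + 7| < 1, so |s| < 8. Then |4s^2 - 25s + 175| ≤ 4·8^2 + 25·8 + 175 = 631.
Hence |(4s^3 + 3s^2 - 3) + 1228| ≤ 631|s + 7| < ε provided |s + 7| < ε/631.
Choosing δ = min(1, ε/631) ensures both conditions, hence |(4s^3 + 3s^2 - 3) + 1228| < ε.

δ = min(1, ε/631)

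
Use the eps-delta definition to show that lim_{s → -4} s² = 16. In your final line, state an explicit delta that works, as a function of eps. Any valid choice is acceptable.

delta = min(1, eps/9)

Fix eps > 0. We seek delta > 0 with 0 < |s + 4| < delta ⇒ |s² − 16| < eps.
Factor: s² − 16 = (s + 4)(s - 4), so |s² − 16| = |s + 4|·|s - 4|.
Restrict delta ≤ 1. Then |s + 4| < 1 gives |s| < 5, so by the triangle inequality |s - 4| ≤ 5 + 4 = 9.
Hence |s² − 16| ≤ 9|s + 4|, which is < eps once |s + 4| < eps/9.
Take delta = min(1, eps/9). If 0 < |s + 4| < delta then both bounds hold and |s² − 16| ≤ 9|s + 4| < 9·(eps/9) = eps.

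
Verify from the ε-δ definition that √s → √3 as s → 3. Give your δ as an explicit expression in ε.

δ = min(3, √3·ε)

Let ε > 0. We want δ > 0 such that 0 < |s − 3| < δ implies |√s − √3| < ε.
Rationalise: √s − √3 = (s − 3)/(√s + √3), so |√s − √3| = |s − 3|/(√s + √3).
Restrict δ ≤ 3 so that |s − 3| < 3 forces s > 0, and then √s + √3 > √3.
Hence |√s − √3| < |s − 3|/√3, which is < ε once |s − 3| < √3·ε.
Take δ = min(3, √3·ε). If 0 < |s − 3| < δ then s > 0 and |√s − √3| < |s − 3|/√3 < ε.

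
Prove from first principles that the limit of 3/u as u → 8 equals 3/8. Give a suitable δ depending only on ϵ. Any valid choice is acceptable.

Let ϵ > 0 be given. We seek δ > 0 such that 0 < |u − 8| < δ implies |3/u − (3/8)| < ϵ.
|3/u − (3/8)| = 3·|8 − u|/(8·|u|) = 3|u − 8|/(8|u|).
Require δ ≤ 4 so that |u| > 8 − 4 = 4, hence 8|u| > 32.
Then |3/u − (3/8)| < 3|u − 8|/32, which is < ϵ when |u − 8| < (32/3)ϵ.
Take δ = min(4, (32/3)ϵ). Then 0 < |u − 8| < δ gives both |u − 8| < 4 and |u − 8| < (32/3)ϵ, so |3/u − (3/8)| < ϵ.

δ = min(4, (32/3)ϵ)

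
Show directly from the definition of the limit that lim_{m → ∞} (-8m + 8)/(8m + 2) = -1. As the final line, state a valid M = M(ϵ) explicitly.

M = (5/4)/ϵ

Let ϵ > 0 be given. For m ≥ 1, |(-8m + 8)/(8m + 2) + 1| = |80|/(8(8m + 2)) = 80/(8(8m + 2)).
Since 8m + 2 ≥ 8m for m ≥ 1, this is ≤ 80/(8·8m) = (5/4)/m.
So |(-8m + 8)/(8m + 2) + 1| < ϵ whenever m > (5/4)/ϵ.
Take M = (5/4)/ϵ. If m > M then |(-8m + 8)/(8m + 2) + 1| ≤ (5/4)/m < ϵ.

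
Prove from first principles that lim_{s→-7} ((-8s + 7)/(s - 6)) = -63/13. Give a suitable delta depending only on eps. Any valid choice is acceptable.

Suppose eps > 0. We want delta > 0 with 0 < |s + 7| < delta ⇒ |(-8s + 7)/(s - 6) + 63/13| < eps.
Combining over a common denominator, (-8s + 7)/(s - 6) + 63/13 = [(-8s + 7)·(-13) − 63·(s - 6)] / [(-13)·(s - 6)] = 41(s + 7) / ((-13)(s - 6)).
So |(-8s + 7)/(s - 6) + 63/13| = 41|s + 7| / (13·|s − 6|).
Require delta ≤ 13/2, so |s − 6| ≥ |-13| − |s + 7| > 13 − 13/2 = 13/2.
Hence |(-8s + 7)/(s - 6) + 63/13| < 41|s + 7|/(13·(13/2)) = (82/169)|s + 7|, which is < eps once |s + 7| < (169/82)eps.
Take delta = min(13/2, (169/82)eps). Then 0 < |s + 7| < delta forces both bounds, so |(-8s + 7)/(s - 6) + 63/13| < eps.

delta = min(13/2, (169/82)eps)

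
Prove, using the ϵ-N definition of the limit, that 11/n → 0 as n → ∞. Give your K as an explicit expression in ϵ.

Let ϵ > 0. For n ≥ 1, |11/n − 0| = 11/(n) ≤ 11/n.
We need 11/n < ϵ, i.e. n > 11/ϵ.
Take K = 11/ϵ. If n > K then |11/n| ≤ 11/n < ϵ.

K = 11/ϵ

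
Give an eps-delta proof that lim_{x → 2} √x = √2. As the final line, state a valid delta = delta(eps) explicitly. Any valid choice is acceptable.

delta = min(2, √2·eps)

Fix eps > 0. We want delta > 0 such that 0 < |x − 2| < delta implies |√x − √2| < eps.
Rationalise: √x − √2 = (x − 2)/(√x + √2), so |√x − √2| = |x − 2|/(√x + √2).
Restrict delta ≤ 2 so that |x − 2| < 2 forces x > 0, and then √x + √2 > √2.
Hence |√x − √2| < |x − 2|/√2, which is < eps once |x − 2| < √2·eps.
Take delta = min(2, √2·eps). If 0 < |x − 2| < delta then x > 0 and |√x − √2| < |x − 2|/√2 < eps.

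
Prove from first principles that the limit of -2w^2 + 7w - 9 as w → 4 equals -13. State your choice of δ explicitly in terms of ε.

δ = min(1, ε/11)

Fix ε > 0. We want δ > 0 such that 0 < |w − 4| < δ implies |(-2w^2 + 7w - 9) + 13| < ε.
(-2w^2 + 7w - 9) + 13 = -2w^2 + 7w + 4 = (w − 4)(-2w - 1).
So |(-2w^2 + 7w - 9) + 13| = |w − 4|·|-2w - 1|.
Require δ ≤ 1. Then |w − 4| < 1 gives |w| < 5, and by the triangle inequality |-2w - 1| ≤ 2·5 + 1 = 11.
Hence |(-2w^2 + 7w - 9) + 13| ≤ 11|w − 4| < ε provided |w − 4| < ε/11.
Choosing δ = min(1, ε/11) ensures both conditions, hence |(-2w^2 + 7w - 9) + 13| < ε.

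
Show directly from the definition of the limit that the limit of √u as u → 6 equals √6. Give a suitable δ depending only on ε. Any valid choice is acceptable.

δ = min(6, √6·ε)

Let ε > 0. We want δ > 0 such that 0 < |u − 6| < δ implies |√u − √6| < ε.
Multiplying by the conjugate, |√u − √6| = |u − 6|/(√u + √6).
Restrict δ ≤ 6 so that |u − 6| < 6 forces u > 0, and then √u + √6 > √6.
Hence |√u − √6| < |u − 6|/√6, which is < ε once |u − 6| < √6·ε.
Take δ = min(6, √6·ε). If 0 < |u − 6| < δ then u > 0 and |√u − √6| < |u − 6|/√6 < ε.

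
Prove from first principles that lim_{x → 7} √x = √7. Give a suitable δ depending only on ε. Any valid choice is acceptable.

Suppose ε > 0. We want δ > 0 such that 0 < |x − 7| < δ implies |√x − √7| < ε.
Multiplying by the conjugate, |√x − √7| = |x − 7|/(√x + √7).
Restrict δ ≤ 7 so that |x − 7| < 7 forces x > 0, and then √x + √7 > √7.
Hence |√x − √7| < |x − 7|/√7, which is < ε once |x − 7| < √7·ε.
Take δ = min(7, √7·ε). If 0 < |x − 7| < δ then x > 0 and |√x − √7| < |x − 7|/√7 < ε.

δ = min(7, √7·ε)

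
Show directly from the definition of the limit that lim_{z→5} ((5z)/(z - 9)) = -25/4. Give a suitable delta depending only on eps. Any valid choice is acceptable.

delta = min(2, (8/45)eps)

Fix eps > 0. We want delta > 0 with 0 < |z − 5| < delta ⇒ |(5z)/(z - 9) + 25/4| < eps.
Combining over a common denominator, (5z)/(z - 9) + 25/4 = [(5z)·(-4) − 25·(z - 9)] / [(-4)·(z - 9)] = -45(z − 5) / ((-4)(z - 9)).
So |(5z)/(z - 9) + 25/4| = 45|z − 5| / (4·|z − 9|).
Restrict delta ≤ 2. Then |z − 5| < 2 gives |z − 9| = |(z − 5) + (-4)| ≥ 4 − 2 = 2.
Hence |(5z)/(z - 9) + 25/4| < 45|z − 5|/(4·2) = (45/8)|z − 5|, which is < eps once |z − 5| < (8/45)eps.
Take delta = min(2, (8/45)eps). Then 0 < |z − 5| < delta forces both bounds, so |(5z)/(z - 9) + 25/4| < eps.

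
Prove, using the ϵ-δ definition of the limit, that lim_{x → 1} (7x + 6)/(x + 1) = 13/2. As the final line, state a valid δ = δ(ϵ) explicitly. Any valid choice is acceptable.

δ = min(1, 2ϵ)

Fix ϵ > 0. We want δ > 0 with 0 < |x − 1| < δ ⇒ |(7x + 6)/(x + 1) − (13/2)| < ϵ.
Combining over a common denominator, (7x + 6)/(x + 1) − (13/2) = [(7x + 6)·2 − 13·(x + 1)] / [2·(x + 1)] = 1(x − 1) / (2(x + 1)).
So |(7x + 6)/(x + 1) − (13/2)| = |x − 1| / (2·|x + 1|).
Require δ ≤ 1, so |x + 1| ≥ |2| − |x − 1| > 2 − 1 = 1.
Hence |(7x + 6)/(x + 1) − (13/2)| < |x − 1|/(2·1) = (1/2)|x − 1|, which is < ϵ once |x − 1| < 2ϵ.
Take δ = min(1, 2ϵ). Then 0 < |x − 1| < δ forces both bounds, so |(7x + 6)/(x + 1) − (13/2)| < ϵ.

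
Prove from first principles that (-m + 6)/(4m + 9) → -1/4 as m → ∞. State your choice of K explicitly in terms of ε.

Let ε > 0 be given. For m ≥ 1, |(-m + 6)/(4m + 9) + 1/4| = |33|/(4(4m + 9)) = 33/(4(4m + 9)).
Since 4m + 9 ≥ 4m for m ≥ 1, this is ≤ 33/(4·4m) = (33/16)/m.
So |(-m + 6)/(4m + 9) + 1/4| < ε whenever m > (33/16)/ε.
Take K = (33/16)/ε. If m > K then |(-m + 6)/(4m + 9) + 1/4| ≤ (33/16)/m < ε.

K = (33/16)/ε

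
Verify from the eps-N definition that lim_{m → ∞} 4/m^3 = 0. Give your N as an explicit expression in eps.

Let eps > 0. For m ≥ 1, |4/m^3 − 0| = 4/m^3.
4/m^3 < eps ⇔ m^3 > 4/eps ⇔ m > (4/eps)^{1/3}.
Take N = (4/eps)^{1/3}. Then m > N implies 4/m^3 < eps.

N = (4/eps)^{1/3}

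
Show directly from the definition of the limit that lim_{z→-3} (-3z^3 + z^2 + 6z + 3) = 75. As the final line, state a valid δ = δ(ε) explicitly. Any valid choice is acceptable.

Let ε > 0. We want δ > 0 such that 0 < |z + 3| < δ implies |(-3z^3 + z^2 + 6z + 3) − 75| < ε.
(-3z^3 + z^2 + 6z + 3) − 75 = -3z^3 + z^2 + 6z - 72 = (z + 3)(-3z^2 + 10z - 24).
So |(-3z^3 + z^2 + 6z + 3) − 75| = |z + 3|·|-3z^2 + 10z - 24|.
Require δ ≤ 1. Then |z + 3| < 1 gives |z| < 4, and by the triangle inequality |-3z^2 + 10z - 24| ≤ 3·4^2 + 10·4 + 24 = 112.
Hence |(-3z^3 + z^2 + 6z + 3) − 75| ≤ 112|z + 3| < ε provided |z + 3| < ε/112.
Choosing δ = min(1, ε/112) ensures both conditions, hence |(-3z^3 + z^2 + 6z + 3) − 75| < ε.

δ = min(1, ε/112)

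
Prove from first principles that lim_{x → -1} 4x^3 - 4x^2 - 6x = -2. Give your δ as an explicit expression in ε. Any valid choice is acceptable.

Fix ε > 0. We want δ > 0 such that 0 < |x + 1| < δ implies |(4x^3 - 4x^2 - 6x) + 2| < ε.
(4x^3 - 4x^2 - 6x) + 2 = 4x^3 - 4x^2 - 6x + 2 = (x + 1)(4x^2 - 8x + 2).
So |(4x^3 - 4x^2 - 6x) + 2| = |x + 1|·|4x^2 - 8x + 2|.
Require δ ≤ 2. Then |x + 1| < 2 gives |x| < 3, and by the triangle inequality |4x^2 - 8x + 2| ≤ 4·3^2 + 8·3 + 2 = 62.
Hence |(4x^3 - 4x^2 - 6x) + 2| ≤ 62|x + 1| < ε provided |x + 1| < ε/62.
Choosing δ = min(2, ε/62) ensures both conditions, hence |(4x^3 - 4x^2 - 6x) + 2| < ε.

δ = min(2, ε/62)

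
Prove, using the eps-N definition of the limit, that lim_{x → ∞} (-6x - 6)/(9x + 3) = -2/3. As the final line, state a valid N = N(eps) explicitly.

Fix eps > 0. We seek N > 0 such that x > N implies |(-6x - 6)/(9x + 3) + 2/3| < eps.
(-6x - 6)/(9x + 3) + 2/3 = (9(-6x - 6) − (-6)(9x + 3)) / (9(9x + 3)) = -36/(9(9x + 3)).
For x > 0 we have 9x + 3 > 9x, so |(-6x - 6)/(9x + 3) + 2/3| = 36/(9(9x + 3)) < 36/(9·9x) = (4/9)/x.
Thus |(-6x - 6)/(9x + 3) + 2/3| < eps whenever x > (4/9)/eps.
Take N = (4/9)/eps. If x > N then |(-6x - 6)/(9x + 3) + 2/3| < (4/9)/x < eps.

N = (4/9)/eps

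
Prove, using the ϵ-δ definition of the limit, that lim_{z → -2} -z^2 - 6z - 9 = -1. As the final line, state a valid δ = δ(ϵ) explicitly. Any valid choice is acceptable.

δ = min(1, ϵ/7)

Suppose ϵ > 0. We want δ > 0 such that 0 < |z + 2| < δ implies |(-z^2 - 6z - 9) + 1| < ϵ.
(-z^2 - 6z - 9) + 1 = -z^2 - 6z - 8 = (z + 2)(-z - 4).
So |(-z^2 - 6z - 9) + 1| = |z + 2|·|-z - 4|.
Assume first that |z + 2| < 1, so |z| < 3. Then |-z - 4| ≤ 3 + 4 = 7.
Hence |(-z^2 - 6z - 9) + 1| ≤ 7|z + 2| < ϵ provided |z + 2| < ϵ/7.
Choosing δ = min(1, ϵ/7) ensures both conditions, hence |(-z^2 - 6z - 9) + 1| < ϵ.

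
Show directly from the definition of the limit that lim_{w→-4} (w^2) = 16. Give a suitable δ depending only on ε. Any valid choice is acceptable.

δ = min(1, ε/9)

Let ε > 0 be given. We seek δ > 0 with 0 < |w + 4| < δ ⇒ |w^2 − 16| < ε.
Factor: w^2 − 16 = (w + 4)(w - 4), so |w^2 − 16| = |w + 4|·|w - 4|.
Restrict δ ≤ 1. Then |w + 4| < 1 gives |w| < 5, so by the triangle inequality |w - 4| ≤ 5 + 4 = 9.
Hence |w^2 − 16| ≤ 9|w + 4|, which is < ε once |w + 4| < ε/9.
Take δ = min(1, ε/9). If 0 < |w + 4| < δ then both bounds hold and |w^2 − 16| ≤ 9|w + 4| < 9·(ε/9) = ε.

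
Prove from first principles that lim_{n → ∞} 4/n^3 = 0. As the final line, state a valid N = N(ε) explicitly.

Let ε > 0. For n ≥ 1, |4/n^3 − 0| = 4/n^3.
4/n^3 < ε ⇔ n^3 > 4/ε ⇔ n > (4/ε)^{1/3}.
Take N = (4/ε)^{1/3}. Then n > N implies 4/n^3 < ε.

N = (4/ε)^{1/3}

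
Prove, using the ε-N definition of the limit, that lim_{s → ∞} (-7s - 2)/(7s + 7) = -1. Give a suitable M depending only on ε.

Let ε > 0. We seek M > 0 such that s > M implies |(-7s - 2)/(7s + 7) + 1| < ε.
(-7s - 2)/(7s + 7) + 1 = (7(-7s - 2) − (-7)(7s + 7)) / (7(7s + 7)) = 35/(7(7s + 7)).
For s > 0 we have 7s + 7 > 7s, so |(-7s - 2)/(7s + 7) + 1| = 35/(7(7s + 7)) < 35/(7·7s) = (5/7)/s.
Thus |(-7s - 2)/(7s + 7) + 1| < ε whenever s > (5/7)/ε.
Take M = (5/7)/ε. If s > M then |(-7s - 2)/(7s + 7) + 1| < (5/7)/s < ε.

M = (5/7)/ε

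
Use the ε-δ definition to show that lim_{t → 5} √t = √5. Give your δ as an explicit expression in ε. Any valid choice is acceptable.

δ = min(5, √5·ε)

Let ε > 0. We want δ > 0 such that 0 < |t − 5| < δ implies |√t − √5| < ε.
Multiplying by the conjugate, |√t − √5| = |t − 5|/(√t + √5).
Restrict δ ≤ 5 so that |t − 5| < 5 forces t > 0, and then √t + √5 > √5.
Hence |√t − √5| < |t − 5|/√5, which is < ε once |t − 5| < √5·ε.
Take δ = min(5, √5·ε). If 0 < |t − 5| < δ then t > 0 and |√t − √5| < |t − 5|/√5 < ε.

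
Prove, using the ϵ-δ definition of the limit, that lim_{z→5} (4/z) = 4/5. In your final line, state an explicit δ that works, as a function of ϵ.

δ = min(5/2, (25/8)ϵ)

Let ϵ > 0. We seek δ > 0 such that 0 < |z − 5| < δ implies |4/z − (4/5)| < ϵ.
|4/z − (4/5)| = 4·|5 − z|/(5·|z|) = 4|z − 5|/(5|z|).
Restrict δ ≤ 5/2. Then |z − 5| < 5/2 gives |z| > 5/2, so 5|z| > 25/2.
Then |4/z − (4/5)| < 4|z − 5|/(25/2), which is < ϵ when |z − 5| < (25/8)ϵ.
Take δ = min(5/2, (25/8)ϵ). Then 0 < |z − 5| < δ gives both |z − 5| < 5/2 and |z − 5| < (25/8)ϵ, so |4/z − (4/5)| < ϵ.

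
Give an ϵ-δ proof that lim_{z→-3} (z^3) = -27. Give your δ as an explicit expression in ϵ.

δ = min(1, ϵ/37)

Suppose ϵ > 0. We seek δ > 0 with 0 < |z + 3| < δ ⇒ |z^3 + 27| < ϵ.
Factor: z^3 + 27 = (z + 3)(z^2 - 3z + 9), so |z^3 + 27| = |z + 3|·|z^2 - 3z + 9|.
Impose δ ≤ 1 so that |z| < 4; then |z^2 - 3z + 9| ≤ 37.
Hence |z^3 + 27| ≤ 37|z + 3|, which is < ϵ once |z + 3| < ϵ/37.
Take δ = min(1, ϵ/37). If 0 < |z + 3| < δ then both bounds hold and |z^3 + 27| ≤ 37|z + 3| < 37·(ϵ/37) = ϵ.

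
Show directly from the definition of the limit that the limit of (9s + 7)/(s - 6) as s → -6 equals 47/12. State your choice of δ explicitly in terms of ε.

δ = min(6, (72/61)ε)

Fix ε > 0. We want δ > 0 with 0 < |s + 6| < δ ⇒ |(9s + 7)/(s - 6) − (47/12)| < ε.
Combining over a common denominator, (9s + 7)/(s - 6) − (47/12) = [(9s + 7)·(-12) − (-47)·(s - 6)] / [(-12)·(s - 6)] = -61(s + 6) / ((-12)(s - 6)).
So |(9s + 7)/(s - 6) − (47/12)| = 61|s + 6| / (12·|s − 6|).
Require δ ≤ 6, so |s − 6| ≥ |-12| − |s + 6| > 12 − 6 = 6.
Hence |(9s + 7)/(s - 6) − (47/12)| < 61|s + 6|/(12·6) = (61/72)|s + 6|, which is < ε once |s + 6| < (72/61)ε.
Take δ = min(6, (72/61)ε). Then 0 < |s + 6| < δ forces both bounds, so |(9s + 7)/(s - 6) − (47/12)| < ε.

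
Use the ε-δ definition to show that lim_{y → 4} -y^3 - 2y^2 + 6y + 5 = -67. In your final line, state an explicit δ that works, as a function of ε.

δ = min(1, ε/73)

Fix ε > 0. We want δ > 0 such that 0 < |y − 4| < δ implies |(-y^3 - 2y^2 + 6y + 5) + 67| < ε.
(-y^3 - 2y^2 + 6y + 5) + 67 = -y^3 - 2y^2 + 6y + 72 = (y − 4)(-y^2 - 6y - 18).
So |(-y^3 - 2y^2 + 6y + 5) + 67| = |y − 4|·|-y^2 - 6y - 18|.
Assume first that |y − 4| < 1, so |y| < 5. Then |-y^2 - 6y - 18| ≤ 5^2 + 6·5 + 18 = 73.
Hence |(-y^3 - 2y^2 + 6y + 5) + 67| ≤ 73|y − 4| < ε provided |y − 4| < ε/73.
Take δ = min(1, ε/73). Then 0 < |y − 4| < δ gives both |y − 4| < 1 and |y − 4| < ε/73, so |(-y^3 - 2y^2 + 6y + 5) + 67| < ε.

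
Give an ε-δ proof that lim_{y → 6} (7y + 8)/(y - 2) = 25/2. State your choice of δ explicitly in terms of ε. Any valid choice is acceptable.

δ = min(2, (4/11)ε)

Fix ε > 0. We want δ > 0 with 0 < |y − 6| < δ ⇒ |(7y + 8)/(y - 2) − (25/2)| < ε.
Combining over a common denominator, (7y + 8)/(y - 2) − (25/2) = [(7y + 8)·4 − 50·(y - 2)] / [4·(y - 2)] = -22(y − 6) / (4(y - 2)).
So |(7y + 8)/(y - 2) − (25/2)| = 22|y − 6| / (4·|y − 2|).
Restrict δ ≤ 2. Then |y − 6| < 2 gives |y − 2| = |(y − 6) + 4| ≥ 4 − 2 = 2.
Hence |(7y + 8)/(y - 2) − (25/2)| < 22|y − 6|/(4·2) = (11/4)|y − 6|, which is < ε once |y − 6| < (4/11)ε.
Take δ = min(2, (4/11)ε). Then 0 < |y − 6| < δ forces both bounds, so |(7y + 8)/(y - 2) − (25/2)| < ε.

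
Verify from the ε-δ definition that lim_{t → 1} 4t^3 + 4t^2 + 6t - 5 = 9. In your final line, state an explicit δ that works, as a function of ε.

δ = min(2, ε/74)

Let ε > 0 be given. We want δ > 0 such that 0 < |t − 1| < δ implies |(4t^3 + 4t^2 + 6t - 5) − 9| < ε.
(4t^3 + 4t^2 + 6t - 5) − 9 = 4t^3 + 4t^2 + 6t - 14 = (t − 1)(4t^2 + 8t + 14).
So |(4t^3 + 4t^2 + 6t - 5) − 9| = |t − 1|·|4t^2 + 8t + 14|.
Assume first that |t − 1| < 2, so |t| < 3. Then |4t^2 + 8t + 14| ≤ 4·3^2 + 8·3 + 14 = 74.
Hence |(4t^3 + 4t^2 + 6t - 5) − 9| ≤ 74|t − 1| < ε provided |t − 1| < ε/74.
Take δ = min(2, ε/74). Then 0 < |t − 1| < δ gives both |t − 1| < 2 and |t − 1| < ε/74, so |(4t^3 + 4t^2 + 6t - 5) − 9| < ε.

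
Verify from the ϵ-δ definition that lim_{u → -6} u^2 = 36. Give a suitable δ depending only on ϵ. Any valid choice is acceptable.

Let ϵ > 0. We seek δ > 0 with 0 < |u + 6| < δ ⇒ |u^2 − 36| < ϵ.
Factor: u^2 − 36 = (u + 6)(u - 6), so |u^2 − 36| = |u + 6|·|u - 6|.
Impose δ ≤ 1 so that |u| < 7; then |u - 6| ≤ 13.
Hence |u^2 − 36| ≤ 13|u + 6|, which is < ϵ once |u + 6| < ϵ/13.
Take δ = min(1, ϵ/13). If 0 < |u + 6| < δ then both bounds hold and |u^2 − 36| ≤ 13|u + 6| < 13·(ϵ/13) = ϵ.

δ = min(1, ϵ/13)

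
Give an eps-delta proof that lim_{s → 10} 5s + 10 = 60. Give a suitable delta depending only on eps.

delta = eps/5

Let eps > 0 be given. We need delta > 0 so that 0 < |s − 10| < delta implies |(5s + 10) − 60| < eps.
|(5s + 10) − 60| = |5s - 50| = 5|s − 10|.
Thus it suffices that |s − 10| < eps/5.
Take delta = eps/5. If 0 < |s − 10| < delta then |(5s + 10) − 60| = 5|s − 10| < 5·(eps/5) = eps.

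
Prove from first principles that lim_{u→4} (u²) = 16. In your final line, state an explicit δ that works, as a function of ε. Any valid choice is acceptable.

δ = min(1, ε/9)

Suppose ε > 0. We seek δ > 0 with 0 < |u − 4| < δ ⇒ |u² − 16| < ε.
Factor: u² − 16 = (u − 4)(u + 4), so |u² − 16| = |u − 4|·|u + 4|.
Impose δ ≤ 1 so that |u| < 5; then |u + 4| ≤ 9.
Hence |u² − 16| ≤ 9|u − 4|, which is < ε once |u − 4| < ε/9.
Take δ = min(1, ε/9). If 0 < |u − 4| < δ then both bounds hold and |u² − 16| ≤ 9|u − 4| < 9·(ε/9) = ε.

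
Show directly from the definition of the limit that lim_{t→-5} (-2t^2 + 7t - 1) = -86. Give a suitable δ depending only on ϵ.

Fix ϵ > 0. We want δ > 0 such that 0 < |t + 5| < δ implies |(-2t^2 + 7t - 1) + 86| < ϵ.
(-2t^2 + 7t - 1) + 86 = -2t^2 + 7t + 85 = (t + 5)(-2t + 17).
So |(-2t^2 + 7t - 1) + 86| = |t + 5|·|-2t + 17|.
Require δ ≤ 1. Then |t + 5| < 1 gives |t| < 6, and by the triangle inequality |-2t + 17| ≤ 2·6 + 17 = 29.
Hence |(-2t^2 + 7t - 1) + 86| ≤ 29|t + 5| < ϵ provided |t + 5| < ϵ/29.
Choosing δ = min(1, ϵ/29) ensures both conditions, hence |(-2t^2 + 7t - 1) + 86| < ϵ.

δ = min(1, ϵ/29)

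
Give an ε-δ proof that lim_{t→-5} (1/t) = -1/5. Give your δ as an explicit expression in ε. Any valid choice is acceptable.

δ = min(5/2, (25/2)ε)

Let ε > 0 be given. We seek δ > 0 such that 0 < |t + 5| < δ implies |1/t + 1/5| < ε.
|1/t + 1/5| = |-5 − t|/(5·|t|) = |t + 5|/(5|t|).
Restrict δ ≤ 5/2. Then |t + 5| < 5/2 gives |t| > 5/2, so 5|t| > 25/2.
Then |1/t + 1/5| < |t + 5|/(25/2), which is < ε when |t + 5| < (25/2)ε.
Take δ = min(5/2, (25/2)ε). Then 0 < |t + 5| < δ gives both |t + 5| < 5/2 and |t + 5| < (25/2)ε, so |1/t + 1/5| < ε.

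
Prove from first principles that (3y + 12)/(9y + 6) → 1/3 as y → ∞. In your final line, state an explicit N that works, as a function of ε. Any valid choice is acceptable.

N = (10/9)/ε

Fix ε > 0. We seek N > 0 such that y > N implies |(3y + 12)/(9y + 6) − (1/3)| < ε.
(3y + 12)/(9y + 6) − (1/3) = (9(3y + 12) − 3(9y + 6)) / (9(9y + 6)) = 90/(9(9y + 6)).
For y > 0 we have 9y + 6 > 9y, so |(3y + 12)/(9y + 6) − (1/3)| = 90/(9(9y + 6)) < 90/(9·9y) = (10/9)/y.
Thus |(3y + 12)/(9y + 6) − (1/3)| < ε whenever y > (10/9)/ε.
Take N = (10/9)/ε. If y > N then |(3y + 12)/(9y + 6) − (1/3)| < (10/9)/y < ε.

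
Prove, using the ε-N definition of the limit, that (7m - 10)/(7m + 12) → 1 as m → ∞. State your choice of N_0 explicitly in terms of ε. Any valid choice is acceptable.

Fix ε > 0. For m ≥ 1, |(7m - 10)/(7m + 12) − 1| = |-154|/(7(7m + 12)) = 154/(7(7m + 12)).
Since 7m + 12 ≥ 7m for m ≥ 1, this is ≤ 154/(7·7m) = (22/7)/m.
So |(7m - 10)/(7m + 12) − 1| < ε whenever m > (22/7)/ε.
Take N_0 = (22/7)/ε. If m > N_0 then |(7m - 10)/(7m + 12) − 1| ≤ (22/7)/m < ε.

N_0 = (22/7)/ε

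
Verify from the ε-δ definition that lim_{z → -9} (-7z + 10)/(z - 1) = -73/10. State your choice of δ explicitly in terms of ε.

δ = min(5, (50/3)ε)

Suppose ε > 0. We want δ > 0 with 0 < |z + 9| < δ ⇒ |(-7z + 10)/(z - 1) + 73/10| < ε.
Combining over a common denominator, (-7z + 10)/(z - 1) + 73/10 = [(-7z + 10)·(-10) − 73·(z - 1)] / [(-10)·(z - 1)] = -3(z + 9) / ((-10)(z - 1)).
So |(-7z + 10)/(z - 1) + 73/10| = 3|z + 9| / (10·|z − 1|).
Require δ ≤ 5, so |z − 1| ≥ |-10| − |z + 9| > 10 − 5 = 5.
Hence |(-7z + 10)/(z - 1) + 73/10| < 3|z + 9|/(10·5) = (3/50)|z + 9|, which is < ε once |z + 9| < (50/3)ε.
Take δ = min(5, (50/3)ε). Then 0 < |z + 9| < δ forces both bounds, so |(-7z + 10)/(z - 1) + 73/10| < ε.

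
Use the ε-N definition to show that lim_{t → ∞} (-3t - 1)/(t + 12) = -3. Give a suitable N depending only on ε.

Fix ε > 0. We seek N > 0 such that t > N implies |(-3t - 1)/(t + 12) + 3| < ε.
(-3t - 1)/(t + 12) + 3 = ((-3t - 1) − (-3)(t + 12)) / ((t + 12)) = 35/((t + 12)).
For t > 0 we have t + 12 > t, so |(-3t - 1)/(t + 12) + 3| = 35/((t + 12)) < 35/(t) = 35/t.
Thus |(-3t - 1)/(t + 12) + 3| < ε whenever t > 35/ε.
Take N = 35/ε. If t > N then |(-3t - 1)/(t + 12) + 3| < 35/t < ε.

N = 35/ε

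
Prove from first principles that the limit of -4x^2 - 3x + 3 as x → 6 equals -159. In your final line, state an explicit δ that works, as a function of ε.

δ = min(1, ε/55)

Let ε > 0 be given. We want δ > 0 such that 0 < |x − 6| < δ implies |(-4x^2 - 3x + 3) + 159| < ε.
(-4x^2 - 3x + 3) + 159 = -4x^2 - 3x + 162 = (x − 6)(-4x - 27).
So |(-4x^2 - 3x + 3) + 159| = |x − 6|·|-4x - 27|.
Require δ ≤ 1. Then |x − 6| < 1 gives |x| < 7, and by the triangle inequality |-4x - 27| ≤ 4·7 + 27 = 55.
Hence |(-4x^2 - 3x + 3) + 159| ≤ 55|x − 6| < ε provided |x − 6| < ε/55.
Take δ = min(1, ε/55). Then 0 < |x − 6| < δ gives both |x − 6| < 1 and |x − 6| < ε/55, so |(-4x^2 - 3x + 3) + 159| < ε.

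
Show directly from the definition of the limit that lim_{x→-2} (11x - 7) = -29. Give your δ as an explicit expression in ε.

Let ε > 0 be given. We need δ > 0 so that 0 < |x + 2| < δ implies |(11x - 7) + 29| < ε.
Since (11x - 7) + 29 = 11(x + 2), we have |(11x - 7) + 29| = 11|x + 2|.
Thus it suffices that |x + 2| < ε/11.
Take δ = ε/11. If 0 < |x + 2| < δ then |(11x - 7) + 29| = 11|x + 2| < 11·(ε/11) = ε.

δ = ε/11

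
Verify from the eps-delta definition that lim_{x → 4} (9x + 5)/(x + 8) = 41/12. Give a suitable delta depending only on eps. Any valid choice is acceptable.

delta = min(6, (72/67)eps)

Let eps > 0. We want delta > 0 with 0 < |x − 4| < delta ⇒ |(9x + 5)/(x + 8) − (41/12)| < eps.
Combining over a common denominator, (9x + 5)/(x + 8) − (41/12) = [(9x + 5)·12 − 41·(x + 8)] / [12·(x + 8)] = 67(x − 4) / (12(x + 8)).
So |(9x + 5)/(x + 8) − (41/12)| = 67|x − 4| / (12·|x + 8|).
Require delta ≤ 6, so |x + 8| ≥ |12| − |x − 4| > 12 − 6 = 6.
Hence |(9x + 5)/(x + 8) − (41/12)| < 67|x − 4|/(12·6) = (67/72)|x − 4|, which is < eps once |x − 4| < (72/67)eps.
Take delta = min(6, (72/67)eps). Then 0 < |x − 4| < delta forces both bounds, so |(9x + 5)/(x + 8) − (41/12)| < eps.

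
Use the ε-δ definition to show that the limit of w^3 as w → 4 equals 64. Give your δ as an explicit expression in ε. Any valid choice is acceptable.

δ = min(1, ε/61)

Let ε > 0 be given. We seek δ > 0 with 0 < |w − 4| < δ ⇒ |w^3 − 64| < ε.
Factor: w^3 − 64 = (w − 4)(w^2 + 4w + 16), so |w^3 − 64| = |w − 4|·|w^2 + 4w + 16|.
Restrict δ ≤ 1. Then |w − 4| < 1 gives |w| < 5, so by the triangle inequality |w^2 + 4w + 16| ≤ 5^2 + 4·5 + 16 = 61.
Hence |w^3 − 64| ≤ 61|w − 4|, which is < ε once |w − 4| < ε/61.
Take δ = min(1, ε/61). If 0 < |w − 4| < δ then both bounds hold and |w^3 − 64| ≤ 61|w − 4| < 61·(ε/61) = ε.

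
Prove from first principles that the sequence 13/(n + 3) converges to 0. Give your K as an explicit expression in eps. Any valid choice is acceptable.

K = 13/eps

Let eps > 0 be given. For n ≥ 1, |13/(n + 3) − 0| = 13/(n + 3) ≤ 13/n.
We need 13/n < eps, i.e. n > 13/eps.
Take K = 13/eps. If n > K then |13/(n + 3)| ≤ 13/n < eps.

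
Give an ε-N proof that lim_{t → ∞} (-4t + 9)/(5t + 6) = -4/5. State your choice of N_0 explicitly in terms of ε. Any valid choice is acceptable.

Let ε > 0 be given. We seek N_0 > 0 such that t > N_0 implies |(-4t + 9)/(5t + 6) + 4/5| < ε.
(-4t + 9)/(5t + 6) + 4/5 = (5(-4t + 9) − (-4)(5t + 6)) / (5(5t + 6)) = 69/(5(5t + 6)).
For t > 0 we have 5t + 6 > 5t, so |(-4t + 9)/(5t + 6) + 4/5| = 69/(5(5t + 6)) < 69/(5·5t) = (69/25)/t.
Thus |(-4t + 9)/(5t + 6) + 4/5| < ε whenever t > (69/25)/ε.
Take N_0 = (69/25)/ε. If t > N_0 then |(-4t + 9)/(5t + 6) + 4/5| < (69/25)/t < ε.

N_0 = (69/25)/ε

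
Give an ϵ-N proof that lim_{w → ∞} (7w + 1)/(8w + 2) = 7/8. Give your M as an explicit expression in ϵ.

M = (3/32)/ϵ

Suppose ϵ > 0. We seek M > 0 such that w > M implies |(7w + 1)/(8w + 2) − (7/8)| < ϵ.
(7w + 1)/(8w + 2) − (7/8) = (8(7w + 1) − 7(8w + 2)) / (8(8w + 2)) = -6/(8(8w + 2)).
For w > 0 we have 8w + 2 > 8w, so |(7w + 1)/(8w + 2) − (7/8)| = 6/(8(8w + 2)) < 6/(8·8w) = (3/32)/w.
Thus |(7w + 1)/(8w + 2) − (7/8)| < ϵ whenever w > (3/32)/ϵ.
Take M = (3/32)/ϵ. If w > M then |(7w + 1)/(8w + 2) − (7/8)| < (3/32)/w < ϵ.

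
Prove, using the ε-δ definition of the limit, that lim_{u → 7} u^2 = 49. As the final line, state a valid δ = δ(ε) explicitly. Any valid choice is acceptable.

Let ε > 0. We seek δ > 0 with 0 < |u − 7| < δ ⇒ |u^2 − 49| < ε.
Factor: u^2 − 49 = (u − 7)(u + 7), so |u^2 − 49| = |u − 7|·|u + 7|.
Impose δ ≤ 1 so that |u| < 8; then |u + 7| ≤ 15.
Hence |u^2 − 49| ≤ 15|u − 7|, which is < ε once |u − 7| < ε/15.
Take δ = min(1, ε/15). If 0 < |u − 7| < δ then both bounds hold and |u^2 − 49| ≤ 15|u − 7| < 15·(ε/15) = ε.

δ = min(1, ε/15)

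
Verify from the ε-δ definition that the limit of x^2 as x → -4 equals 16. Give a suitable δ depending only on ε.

Let ε > 0 be given. We seek δ > 0 with 0 < |x + 4| < δ ⇒ |x^2 − 16| < ε.
Factor: x^2 − 16 = (x + 4)(x - 4), so |x^2 − 16| = |x + 4|·|x - 4|.
Impose δ ≤ 1 so that |x| < 5; then |x - 4| ≤ 9.
Hence |x^2 − 16| ≤ 9|x + 4|, which is < ε once |x + 4| < ε/9.
Take δ = min(1, ε/9). If 0 < |x + 4| < δ then both bounds hold and |x^2 − 16| ≤ 9|x + 4| < 9·(ε/9) = ε.

δ = min(1, ε/9)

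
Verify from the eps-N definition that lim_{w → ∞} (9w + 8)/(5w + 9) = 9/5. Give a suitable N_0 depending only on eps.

N_0 = (41/25)/eps

Let eps > 0 be given. We seek N_0 > 0 such that w > N_0 implies |(9w + 8)/(5w + 9) − (9/5)| < eps.
(9w + 8)/(5w + 9) − (9/5) = (5(9w + 8) − 9(5w + 9)) / (5(5w + 9)) = -41/(5(5w + 9)).
For w > 0 we have 5w + 9 > 5w, so |(9w + 8)/(5w + 9) − (9/5)| = 41/(5(5w + 9)) < 41/(5·5w) = (41/25)/w.
Thus |(9w + 8)/(5w + 9) − (9/5)| < eps whenever w > (41/25)/eps.
Take N_0 = (41/25)/eps. If w > N_0 then |(9w + 8)/(5w + 9) − (9/5)| < (41/25)/w < eps.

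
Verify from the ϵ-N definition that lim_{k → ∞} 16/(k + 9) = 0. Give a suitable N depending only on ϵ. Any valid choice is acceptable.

Let ϵ > 0. For k ≥ 1, |16/(k + 9) − 0| = 16/(k + 9) ≤ 16/k.
We need 16/k < ϵ, i.e. k > 16/ϵ.
Take N = 16/ϵ. If k > N then |16/(k + 9)| ≤ 16/k < ϵ.

N = 16/ϵ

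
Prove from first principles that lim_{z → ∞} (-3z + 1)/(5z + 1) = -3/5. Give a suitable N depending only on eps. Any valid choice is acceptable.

Let eps > 0 be given. We seek N > 0 such that z > N implies |(-3z + 1)/(5z + 1) + 3/5| < eps.
(-3z + 1)/(5z + 1) + 3/5 = (5(-3z + 1) − (-3)(5z + 1)) / (5(5z + 1)) = 8/(5(5z + 1)).
For z > 0 we have 5z + 1 > 5z, so |(-3z + 1)/(5z + 1) + 3/5| = 8/(5(5z + 1)) < 8/(5·5z) = (8/25)/z.
Thus |(-3z + 1)/(5z + 1) + 3/5| < eps whenever z > (8/25)/eps.
Take N = (8/25)/eps. If z > N then |(-3z + 1)/(5z + 1) + 3/5| < (8/25)/z < eps.

N = (8/25)/eps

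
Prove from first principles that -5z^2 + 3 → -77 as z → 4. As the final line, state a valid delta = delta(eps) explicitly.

Let eps > 0 be given. We want delta > 0 such that 0 < |z − 4| < delta implies |(-5z^2 + 3) + 77| < eps.
(-5z^2 + 3) + 77 = -5z^2 + 80 = (z − 4)(-5z - 20).
So |(-5z^2 + 3) + 77| = |z − 4|·|-5z - 20|.
Assume first that |z − 4| < 1, so |z| < 5. Then |-5z - 20| ≤ 5·5 + 20 = 45.
Hence |(-5z^2 + 3) + 77| ≤ 45|z − 4| < eps provided |z − 4| < eps/45.
Choosing delta = min(1, eps/45) ensures both conditions, hence |(-5z^2 + 3) + 77| < eps.

delta = min(1, eps/45)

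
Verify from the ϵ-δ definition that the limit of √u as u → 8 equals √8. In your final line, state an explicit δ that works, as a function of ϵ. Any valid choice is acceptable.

Let ϵ > 0 be given. We want δ > 0 such that 0 < |u − 8| < δ implies |√u − √8| < ϵ.
Rationalise: √u − √8 = (u − 8)/(√u + √8), so |√u − √8| = |u − 8|/(√u + √8).
Restrict δ ≤ 8 so that |u − 8| < 8 forces u > 0, and then √u + √8 > √8.
Hence |√u − √8| < |u − 8|/√8, which is < ϵ once |u − 8| < √8·ϵ.
Take δ = min(8, √8·ϵ). If 0 < |u − 8| < δ then u > 0 and |√u − √8| < |u − 8|/√8 < ϵ.

δ = min(8, √8·ϵ)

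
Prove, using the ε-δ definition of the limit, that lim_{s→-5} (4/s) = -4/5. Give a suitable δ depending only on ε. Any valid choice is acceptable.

δ = min(5/2, (25/8)ε)

Let ε > 0 be given. We seek δ > 0 such that 0 < |s + 5| < δ implies |4/s + 4/5| < ε.
|4/s + 4/5| = 4·|-5 − s|/(5·|s|) = 4|s + 5|/(5|s|).
Require δ ≤ 5/2 so that |s| > 5 − 5/2 = 5/2, hence 5|s| > 25/2.
Then |4/s + 4/5| < 4|s + 5|/(25/2), which is < ε when |s + 5| < (25/8)ε.
Take δ = min(5/2, (25/8)ε). Then 0 < |s + 5| < δ gives both |s + 5| < 5/2 and |s + 5| < (25/8)ε, so |4/s + 4/5| < ε.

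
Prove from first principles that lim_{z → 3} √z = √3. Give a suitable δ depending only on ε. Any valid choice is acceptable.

Fix ε > 0. We want δ > 0 such that 0 < |z − 3| < δ implies |√z − √3| < ε.
Multiplying by the conjugate, |√z − √3| = |z − 3|/(√z + √3).
Restrict δ ≤ 3 so that |z − 3| < 3 forces z > 0, and then √z + √3 > √3.
Hence |√z − √3| < |z − 3|/√3, which is < ε once |z − 3| < √3·ε.
Take δ = min(3, √3·ε). If 0 < |z − 3| < δ then z > 0 and |√z − √3| < |z − 3|/√3 < ε.

δ = min(3, √3·ε)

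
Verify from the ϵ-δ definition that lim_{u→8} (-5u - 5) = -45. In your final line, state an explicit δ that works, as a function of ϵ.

δ = ϵ/5

Let ϵ > 0 be given. We need δ > 0 so that 0 < |u − 8| < δ implies |(-5u - 5) + 45| < ϵ.
|(-5u - 5) + 45| = |-5u + 40| = 5|u − 8|.
So 5|u − 8| < ϵ exactly when |u − 8| < ϵ/5.
Choosing δ = ϵ/5 gives |(-5u - 5) + 45| = 5|u − 8| < ϵ whenever |u − 8| < δ.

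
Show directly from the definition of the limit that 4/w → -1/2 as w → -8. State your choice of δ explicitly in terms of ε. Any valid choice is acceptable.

δ = min(4, 8ε)

Suppose ε > 0. We seek δ > 0 such that 0 < |w + 8| < δ implies |4/w + 1/2| < ε.
|4/w + 1/2| = 4·|-8 − w|/(8·|w|) = 4|w + 8|/(8|w|).
Require δ ≤ 4 so that |w| > 8 − 4 = 4, hence 8|w| > 32.
Then |4/w + 1/2| < 4|w + 8|/32, which is < ε when |w + 8| < 8ε.
Take δ = min(4, 8ε). Then 0 < |w + 8| < δ gives both |w + 8| < 4 and |w + 8| < 8ε, so |4/w + 1/2| < ε.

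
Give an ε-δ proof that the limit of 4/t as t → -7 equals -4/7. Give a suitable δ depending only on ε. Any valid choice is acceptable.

Let ε > 0. We seek δ > 0 such that 0 < |t + 7| < δ implies |4/t + 4/7| < ε.
|4/t + 4/7| = 4·|-7 − t|/(7·|t|) = 4|t + 7|/(7|t|).
Require δ ≤ 7/2 so that |t| > 7 − 7/2 = 7/2, hence 7|t| > 49/2.
Then |4/t + 4/7| < 4|t + 7|/(49/2), which is < ε when |t + 7| < (49/8)ε.
Take δ = min(7/2, (49/8)ε). Then 0 < |t + 7| < δ gives both |t + 7| < 7/2 and |t + 7| < (49/8)ε, so |4/t + 4/7| < ε.

δ = min(7/2, (49/8)ε)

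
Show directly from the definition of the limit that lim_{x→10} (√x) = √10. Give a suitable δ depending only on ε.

δ = min(10, √10·ε)

Fix ε > 0. We want δ > 0 such that 0 < |x − 10| < δ implies |√x − √10| < ε.
Multiplying by the conjugate, |√x − √10| = |x − 10|/(√x + √10).
Restrict δ ≤ 10 so that |x − 10| < 10 forces x > 0, and then √x + √10 > √10.
Hence |√x − √10| < |x − 10|/√10, which is < ε once |x − 10| < √10·ε.
Take δ = min(10, √10·ε). If 0 < |x − 10| < δ then x > 0 and |√x − √10| < |x − 10|/√10 < ε.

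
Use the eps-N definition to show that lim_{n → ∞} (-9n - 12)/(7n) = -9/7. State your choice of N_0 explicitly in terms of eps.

N_0 = (12/7)/eps

Let eps > 0 be given. For n ≥ 1, |(-9n - 12)/(7n) + 9/7| = |-84|/(7(7n)) = 84/(7(7n)).
Since 7n ≥ 7n for n ≥ 1, this is ≤ 84/(7·7n) = (12/7)/n.
So |(-9n - 12)/(7n) + 9/7| < eps whenever n > (12/7)/eps.
Take N_0 = (12/7)/eps. If n > N_0 then |(-9n - 12)/(7n) + 9/7| ≤ (12/7)/n < eps.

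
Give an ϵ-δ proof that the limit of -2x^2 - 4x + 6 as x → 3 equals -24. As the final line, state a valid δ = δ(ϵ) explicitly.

δ = min(1, ϵ/18)

Fix ϵ > 0. We want δ > 0 such that 0 < |x − 3| < δ implies |(-2x^2 - 4x + 6) + 24| < ϵ.
(-2x^2 - 4x + 6) + 24 = -2x^2 - 4x + 30 = (x − 3)(-2x - 10).
So |(-2x^2 - 4x + 6) + 24| = |x − 3|·|-2x - 10|.
Assume first that |x − 3| < 1, so |x| < 4. Then |-2x - 10| ≤ 2·4 + 10 = 18.
Hence |(-2x^2 - 4x + 6) + 24| ≤ 18|x − 3| < ϵ provided |x − 3| < ϵ/18.
Take δ = min(1, ϵ/18). Then 0 < |x − 3| < δ gives both |x − 3| < 1 and |x − 3| < ϵ/18, so |(-2x^2 - 4x + 6) + 24| < ϵ.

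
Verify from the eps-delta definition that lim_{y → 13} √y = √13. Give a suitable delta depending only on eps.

delta = min(13, √13·eps)

Fix eps > 0. We want delta > 0 such that 0 < |y − 13| < delta implies |√y − √13| < eps.
Rationalise: √y − √13 = (y − 13)/(√y + √13), so |√y − √13| = |y − 13|/(√y + √13).
Restrict delta ≤ 13 so that |y − 13| < 13 forces y > 0, and then √y + √13 > √13.
Hence |√y − √13| < |y − 13|/√13, which is < eps once |y − 13| < √13·eps.
Take delta = min(13, √13·eps). If 0 < |y − 13| < delta then y > 0 and |√y − √13| < |y − 13|/√13 < eps.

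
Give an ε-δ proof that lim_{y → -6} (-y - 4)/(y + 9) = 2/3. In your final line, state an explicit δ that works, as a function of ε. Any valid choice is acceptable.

δ = min(3/2, (9/10)ε)

Let ε > 0 be given. We want δ > 0 with 0 < |y + 6| < δ ⇒ |(-y - 4)/(y + 9) − (2/3)| < ε.
Combining over a common denominator, (-y - 4)/(y + 9) − (2/3) = [(-y - 4)·3 − 2·(y + 9)] / [3·(y + 9)] = -5(y + 6) / (3(y + 9)).
So |(-y - 4)/(y + 9) − (2/3)| = 5|y + 6| / (3·|y + 9|).
Restrict δ ≤ 3/2. Then |y + 6| < 3/2 gives |y + 9| = |(y + 6) + 3| ≥ 3 − 3/2 = 3/2.
Hence |(-y - 4)/(y + 9) − (2/3)| < 5|y + 6|/(3·(3/2)) = (10/9)|y + 6|, which is < ε once |y + 6| < (9/10)ε.
Take δ = min(3/2, (9/10)ε). Then 0 < |y + 6| < δ forces both bounds, so |(-y - 4)/(y + 9) − (2/3)| < ε.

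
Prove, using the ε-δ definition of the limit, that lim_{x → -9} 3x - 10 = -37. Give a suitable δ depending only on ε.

Fix ε > 0. We need δ > 0 so that 0 < |x + 9| < δ implies |(3x - 10) + 37| < ε.
Since (3x - 10) + 37 = 3(x + 9), we have |(3x - 10) + 37| = 3|x + 9|.
Thus it suffices that |x + 9| < ε/3.
Take δ = ε/3. If 0 < |x + 9| < δ then |(3x - 10) + 37| = 3|x + 9| < 3·(ε/3) = ε.

δ = ε/3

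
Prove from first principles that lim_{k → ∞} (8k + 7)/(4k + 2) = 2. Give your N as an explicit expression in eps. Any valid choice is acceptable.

Fix eps > 0. For k ≥ 1, |(8k + 7)/(4k + 2) − 2| = |12|/(4(4k + 2)) = 12/(4(4k + 2)).
Since 4k + 2 ≥ 4k for k ≥ 1, this is ≤ 12/(4·4k) = (3/4)/k.
So |(8k + 7)/(4k + 2) − 2| < eps whenever k > (3/4)/eps.
Take N = (3/4)/eps. If k > N then |(8k + 7)/(4k + 2) − 2| ≤ (3/4)/k < eps.

N = (3/4)/eps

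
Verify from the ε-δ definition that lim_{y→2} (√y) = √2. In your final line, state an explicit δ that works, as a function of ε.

δ = min(2, √2·ε)

Suppose ε > 0. We want δ > 0 such that 0 < |y − 2| < δ implies |√y − √2| < ε.
Rationalise: √y − √2 = (y − 2)/(√y + √2), so |√y − √2| = |y − 2|/(√y + √2).
Restrict δ ≤ 2 so that |y − 2| < 2 forces y > 0, and then √y + √2 > √2.
Hence |√y − √2| < |y − 2|/√2, which is < ε once |y − 2| < √2·ε.
Take δ = min(2, √2·ε). If 0 < |y − 2| < δ then y > 0 and |√y − √2| < |y − 2|/√2 < ε.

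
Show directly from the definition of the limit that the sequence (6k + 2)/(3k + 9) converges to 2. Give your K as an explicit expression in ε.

K = (16/3)/ε

Fix ε > 0. For k ≥ 1, |(6k + 2)/(3k + 9) − 2| = |-48|/(3(3k + 9)) = 48/(3(3k + 9)).
Since 3k + 9 ≥ 3k for k ≥ 1, this is ≤ 48/(3·3k) = (16/3)/k.
So |(6k + 2)/(3k + 9) − 2| < ε whenever k > (16/3)/ε.
Take K = (16/3)/ε. If k > K then |(6k + 2)/(3k + 9) − 2| ≤ (16/3)/k < ε.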